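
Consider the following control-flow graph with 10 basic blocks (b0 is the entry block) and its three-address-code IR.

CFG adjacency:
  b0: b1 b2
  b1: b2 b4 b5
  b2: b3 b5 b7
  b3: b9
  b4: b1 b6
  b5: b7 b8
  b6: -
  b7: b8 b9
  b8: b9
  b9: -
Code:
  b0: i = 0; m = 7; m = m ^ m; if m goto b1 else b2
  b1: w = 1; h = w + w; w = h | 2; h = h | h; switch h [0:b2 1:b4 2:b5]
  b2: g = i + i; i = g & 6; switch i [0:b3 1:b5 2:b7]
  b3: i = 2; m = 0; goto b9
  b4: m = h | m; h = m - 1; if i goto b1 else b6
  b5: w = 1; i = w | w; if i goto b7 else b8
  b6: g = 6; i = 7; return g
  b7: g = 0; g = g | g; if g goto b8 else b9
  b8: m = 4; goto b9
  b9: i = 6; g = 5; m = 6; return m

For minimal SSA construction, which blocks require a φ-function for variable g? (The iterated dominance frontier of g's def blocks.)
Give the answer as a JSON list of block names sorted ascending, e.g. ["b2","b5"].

idom tree: b1←b0 b2←b0 b3←b2 b4←b1 b5←b0 b6←b4 b7←b0 b8←b0 b9←b0
Dom∩ at merges:
  b1: preds {b0,b4}: {b0} ∩ {b0,b1,b4} = {b0}; idom=b0
  b2: preds {b0,b1}: {b0} ∩ {b0,b1} = {b0}; idom=b0
  b5: preds {b1,b2}: {b0,b1} ∩ {b0,b2} = {b0}; idom=b0
  b7: preds {b2,b5}: {b0,b2} ∩ {b0,b5} = {b0}; idom=b0
  b8: preds {b5,b7}: {b0,b5} ∩ {b0,b7} = {b0}; idom=b0
  b9: preds {b3,b7,b8}: {b0,b2,b3} ∩ {b0,b7} ∩ {b0,b8} = {b0}; idom=b0

Frontier:
  join b1 pred b0: · stop@b0
  join b1 pred b4: b4→b1 stop@b0
  join b2 pred b0: · stop@b0
  join b2 pred b1: b1 stop@b0
  join b5 pred b1: b1 stop@b0
  join b5 pred b2: b2 stop@b0
  join b7 pred b2: b2 stop@b0
  join b7 pred b5: b5 stop@b0
  join b8 pred b5: b5 stop@b0
  join b8 pred b7: b7 stop@b0
  join b9 pred b3: b3→b2 stop@b0
  join b9 pred b7: b7 stop@b0
  join b9 pred b8: b8 stop@b0
  b0: DF=∅
  b1: DF={b1,b2,b5}
  b2: DF={b5,b7,b9}
  b3: DF={b9}
  b4: DF={b1}
  b5: DF={b7,b8}
  b6: DF=∅
  b7: DF={b8,b9}
  b8: DF={b9}
  b9: DF=∅

φ for g: defs {b2,b6,b7,b9}
  DF⁺ = {b5,b7,b8,b9}

Answer: ["b5", "b7", "b8", "b9"]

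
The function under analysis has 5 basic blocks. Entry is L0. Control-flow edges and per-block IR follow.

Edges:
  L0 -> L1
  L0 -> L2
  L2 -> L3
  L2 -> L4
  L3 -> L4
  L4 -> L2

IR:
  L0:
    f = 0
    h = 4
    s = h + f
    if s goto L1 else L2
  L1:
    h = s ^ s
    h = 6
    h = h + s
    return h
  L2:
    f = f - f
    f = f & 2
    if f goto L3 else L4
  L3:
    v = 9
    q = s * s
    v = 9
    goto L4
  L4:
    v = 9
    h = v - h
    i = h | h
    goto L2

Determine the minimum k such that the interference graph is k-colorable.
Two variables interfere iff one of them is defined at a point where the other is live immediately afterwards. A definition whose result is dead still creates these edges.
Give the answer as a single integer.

Block summaries:
  L0: {f,h,s} / ∅
  L1: {h} / {s}
  L2: {f} / {f}
  L3: {q,v} / {s}
  L4: {h,i,v} / {h}

Liveness:
  L0 li=∅ lo={f,h,s}
  L1 li={s} lo=∅
  L2 li={f,h,s} lo={f,h,s}
  L3 li={f,h,s} lo={f,h,s}
  L4 li={f,h,s} lo={f,h,s}

Conflict graph:
  f↔{h,i,q,s,v}
  h↔{f,i,q,s,v}
  i↔{f,h,s}
  q↔{f,h,s}
  s↔{f,h,i,q,v}
  v↔{f,h,s}

Registers:
  {f,h,i,s} pairwise interfere (4-clique) ⇒ χ ≥ 4
  assign f→r0 h→r1 i→r3 q→r3 s→r2 v→r3 — no edge inside a register ⇒ χ ≤ 4
  χ = 4

Answer: 4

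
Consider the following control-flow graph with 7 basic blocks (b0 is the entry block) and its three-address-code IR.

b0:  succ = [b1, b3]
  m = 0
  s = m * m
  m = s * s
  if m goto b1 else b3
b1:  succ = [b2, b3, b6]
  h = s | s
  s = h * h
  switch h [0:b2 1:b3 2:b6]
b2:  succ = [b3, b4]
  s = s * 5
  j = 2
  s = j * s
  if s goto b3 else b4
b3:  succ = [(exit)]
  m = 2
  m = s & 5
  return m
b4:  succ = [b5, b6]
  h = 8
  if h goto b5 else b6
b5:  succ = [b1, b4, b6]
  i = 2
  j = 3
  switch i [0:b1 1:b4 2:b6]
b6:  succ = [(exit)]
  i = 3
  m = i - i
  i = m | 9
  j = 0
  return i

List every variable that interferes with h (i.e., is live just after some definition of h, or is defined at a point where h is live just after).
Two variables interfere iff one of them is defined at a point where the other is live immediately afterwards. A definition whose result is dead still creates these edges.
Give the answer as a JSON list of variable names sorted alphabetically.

Answer: ["s"]

Derivation:
Block summaries:
  b0: {m,s} / ∅
  b1: {h,s} / {s}
  b2: {j,s} / {s}
  b3: {m} / {s}
  b4: {h} / ∅
  b5: {i,j} / ∅
  b6: {i,j,m} / ∅

Liveness:
  b0: in=∅ out={s}
  b1: in={s} out={s}
  b2: in={s} out={s}
  b3: in={s} out=∅
  b4: in={s} out={s}
  b5: in={s} out={s}
  b6: in=∅ out=∅

Conflict graph:
  h — {s}
  i — {j,s}
  j — {i,s}
  m — {s}
  s — {h,i,j,m}

N(h) = ["s"]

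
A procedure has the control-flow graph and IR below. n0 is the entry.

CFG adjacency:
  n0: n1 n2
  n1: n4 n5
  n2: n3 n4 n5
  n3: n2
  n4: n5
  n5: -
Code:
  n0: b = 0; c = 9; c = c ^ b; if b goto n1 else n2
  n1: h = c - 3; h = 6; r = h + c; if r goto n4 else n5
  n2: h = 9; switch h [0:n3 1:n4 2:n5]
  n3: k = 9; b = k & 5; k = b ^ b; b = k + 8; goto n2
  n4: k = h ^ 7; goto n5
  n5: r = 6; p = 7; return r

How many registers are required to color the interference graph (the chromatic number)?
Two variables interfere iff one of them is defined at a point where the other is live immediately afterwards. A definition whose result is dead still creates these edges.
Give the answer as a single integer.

def/use:
  n0: {b,c} / ∅
  n1: {h,r} / {c}
  n2: {h} / ∅
  n3: {b,k} / ∅
  n4: {k} / {h}
  n5: {p,r} / ∅

Live sets:
  n0: in=∅ out={c}
  n1: in={c} out={h}
  n2: in=∅ out={h}
  n3: in=∅ out=∅
  n4: in={h} out=∅
  n5: in=∅ out=∅

Conflict graph:
  b: {c}
  c: {b,h}
  h: {c,r}
  k: ∅
  p: {r}
  r: {h,p}

Colouring:
  clique {b,c} ⇒ need ≥ 2
  2-colouring: R0={c,k,r}  R1={b,h,p}
  χ = 2

Answer: 2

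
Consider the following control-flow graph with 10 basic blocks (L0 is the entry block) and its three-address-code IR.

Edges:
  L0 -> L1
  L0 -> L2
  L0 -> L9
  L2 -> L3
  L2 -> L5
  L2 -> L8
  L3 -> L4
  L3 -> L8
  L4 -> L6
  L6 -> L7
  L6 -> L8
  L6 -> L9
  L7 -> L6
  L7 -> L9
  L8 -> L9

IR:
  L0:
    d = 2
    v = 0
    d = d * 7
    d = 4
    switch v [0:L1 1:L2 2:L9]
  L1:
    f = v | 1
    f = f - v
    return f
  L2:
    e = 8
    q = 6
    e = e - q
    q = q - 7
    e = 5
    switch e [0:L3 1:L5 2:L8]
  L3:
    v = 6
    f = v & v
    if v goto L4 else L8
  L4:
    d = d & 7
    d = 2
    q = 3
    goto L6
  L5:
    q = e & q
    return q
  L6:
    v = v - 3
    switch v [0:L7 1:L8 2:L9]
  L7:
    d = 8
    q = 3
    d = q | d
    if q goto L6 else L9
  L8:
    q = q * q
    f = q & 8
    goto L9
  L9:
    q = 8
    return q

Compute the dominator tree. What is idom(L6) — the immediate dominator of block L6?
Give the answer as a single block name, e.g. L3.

Answer: L4

Derivation:
idom tree: L1←L0 L2←L0 L3←L2 L4←L3 L5←L2 L6←L4 L7←L6 L8←L2 L9←L0
Join-block Dom:
  L6: preds {L4,L7}: {L0,L2,L3,L4} ∩ {L0,L2,L3,L4,L6,L7} = {L0,L2,L3,L4}; idom=L4
  L8: preds {L2,L3,L6}: {L0,L2} ∩ {L0,L2,L3} ∩ {L0,L2,L3,L4,L6} = {L0,L2}; idom=L2
  L9: preds {L0,L6,L7,L8}: {L0} ∩ {L0,L2,L3,L4,L6} ∩ {L0,L2,L3,L4,L6,L7} ∩ {L0,L2,L8} = {L0}; idom=L0

idom(L6) = L4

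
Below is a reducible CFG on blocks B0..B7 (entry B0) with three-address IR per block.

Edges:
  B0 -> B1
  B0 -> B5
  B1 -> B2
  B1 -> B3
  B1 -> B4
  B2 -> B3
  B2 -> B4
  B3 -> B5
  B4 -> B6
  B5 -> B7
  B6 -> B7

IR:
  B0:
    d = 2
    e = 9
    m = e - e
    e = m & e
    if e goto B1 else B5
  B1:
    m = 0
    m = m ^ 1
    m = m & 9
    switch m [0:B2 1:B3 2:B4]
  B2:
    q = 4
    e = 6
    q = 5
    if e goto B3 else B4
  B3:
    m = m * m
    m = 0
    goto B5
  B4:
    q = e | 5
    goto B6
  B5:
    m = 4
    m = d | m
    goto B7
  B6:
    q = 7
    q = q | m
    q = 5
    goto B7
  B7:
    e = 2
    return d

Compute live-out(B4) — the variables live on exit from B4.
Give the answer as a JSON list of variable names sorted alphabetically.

def/use:
  B0 def {d,e,m} use ∅
  B1 def {m} use ∅
  B2 def {e,q} use ∅
  B3 def {m} use {m}
  B4 def {q} use {e}
  B5 def {m} use {d}
  B6 def {q} use {m}
  B7 def {e} use {d}

Backward fixpoint:
  B0 li=∅ lo={d,e}
  B1 li={d,e} lo={d,e,m}
  B2 li={d,m} lo={d,e,m}
  B3 li={d,m} lo={d}
  B4 li={d,e,m} lo={d,m}
  B5 li={d} lo={d}
  B6 li={d,m} lo={d}
  B7 li={d} lo=∅

live-out(B4) = ["d", "m"]

Answer: ["d", "m"]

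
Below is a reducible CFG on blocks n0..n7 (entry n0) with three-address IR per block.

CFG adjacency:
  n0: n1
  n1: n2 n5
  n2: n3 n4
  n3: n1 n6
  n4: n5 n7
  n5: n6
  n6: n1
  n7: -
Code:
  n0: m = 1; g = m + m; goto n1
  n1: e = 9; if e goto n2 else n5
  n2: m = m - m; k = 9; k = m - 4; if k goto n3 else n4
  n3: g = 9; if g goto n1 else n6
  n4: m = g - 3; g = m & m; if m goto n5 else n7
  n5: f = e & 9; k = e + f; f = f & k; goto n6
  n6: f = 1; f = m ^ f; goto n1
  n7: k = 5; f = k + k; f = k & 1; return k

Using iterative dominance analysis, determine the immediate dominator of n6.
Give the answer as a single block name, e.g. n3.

idom tree: n1←n0 n2←n1 n3←n2 n4←n2 n5←n1 n6←n1 n7←n4
Dom at joins:
  n1: preds {n0,n3,n6}: {n0} ∩ {n0,n1,n2,n3} ∩ {n0,n1,n6} = {n0}; idom=n0
  n5: preds {n1,n4}: {n0,n1} ∩ {n0,n1,n2,n4} = {n0,n1}; idom=n1
  n6: preds {n3,n5}: {n0,n1,n2,n3} ∩ {n0,n1,n5} = {n0,n1}; idom=n1

idom(n6) = n1

Answer: n1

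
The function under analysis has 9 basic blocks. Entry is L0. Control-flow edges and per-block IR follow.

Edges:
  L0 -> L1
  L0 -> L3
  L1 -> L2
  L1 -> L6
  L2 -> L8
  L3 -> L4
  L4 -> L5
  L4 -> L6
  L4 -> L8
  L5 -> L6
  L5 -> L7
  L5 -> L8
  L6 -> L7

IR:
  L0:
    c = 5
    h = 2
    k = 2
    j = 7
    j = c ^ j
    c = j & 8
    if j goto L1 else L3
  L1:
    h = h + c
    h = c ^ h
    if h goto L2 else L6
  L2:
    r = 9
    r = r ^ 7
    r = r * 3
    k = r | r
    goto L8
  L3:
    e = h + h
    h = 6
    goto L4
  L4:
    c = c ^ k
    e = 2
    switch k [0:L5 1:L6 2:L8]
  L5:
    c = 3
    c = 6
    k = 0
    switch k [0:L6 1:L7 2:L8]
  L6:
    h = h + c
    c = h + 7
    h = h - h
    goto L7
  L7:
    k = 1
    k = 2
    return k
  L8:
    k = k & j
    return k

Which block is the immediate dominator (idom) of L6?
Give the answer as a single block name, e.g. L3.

Answer: L0

Working:
idom tree: L1←L0 L2←L1 L3←L0 L4←L3 L5←L4 L6←L0 L7←L0 L8←L0
Dom∩ at merges:
  L6: preds {L1,L4,L5}: {L0,L1} ∩ {L0,L3,L4} ∩ {L0,L3,L4,L5} = {L0}; idom=L0
  L7: preds {L5,L6}: {L0,L3,L4,L5} ∩ {L0,L6} = {L0}; idom=L0
  L8: preds {L2,L4,L5}: {L0,L1,L2} ∩ {L0,L3,L4} ∩ {L0,L3,L4,L5} = {L0}; idom=L0

idom(L6) = L0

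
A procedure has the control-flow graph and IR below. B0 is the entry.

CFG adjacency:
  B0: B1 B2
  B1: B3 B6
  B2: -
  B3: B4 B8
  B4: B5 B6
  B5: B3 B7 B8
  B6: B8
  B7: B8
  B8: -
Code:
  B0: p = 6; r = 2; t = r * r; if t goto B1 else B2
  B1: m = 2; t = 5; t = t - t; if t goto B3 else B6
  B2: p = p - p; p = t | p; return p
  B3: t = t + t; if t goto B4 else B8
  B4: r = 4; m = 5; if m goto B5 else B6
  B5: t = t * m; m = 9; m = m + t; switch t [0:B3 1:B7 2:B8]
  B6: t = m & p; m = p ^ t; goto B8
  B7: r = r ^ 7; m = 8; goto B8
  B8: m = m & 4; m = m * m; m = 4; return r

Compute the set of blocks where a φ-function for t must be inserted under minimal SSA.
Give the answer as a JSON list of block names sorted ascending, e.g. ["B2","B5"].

Answer: ["B3", "B6", "B8"]

Derivation:
idom tree: B1←B0 B2←B0 B3←B1 B4←B3 B5←B4 B6←B1 B7←B5 B8←B1
Join-block Dom:
  B3: preds {B1,B5}: {B0,B1} ∩ {B0,B1,B3,B4,B5} = {B0,B1}; idom=B1
  B6: preds {B1,B4}: {B0,B1} ∩ {B0,B1,B3,B4} = {B0,B1}; idom=B1
  B8: preds {B3,B5,B6,B7}: {B0,B1,B3} ∩ {B0,B1,B3,B4,B5} ∩ {B0,B1,B6} ∩ {B0,B1,B3,B4,B5,B7} = {B0,B1}; idom=B1

DF derivation:
  join B3 pred B1: · stop@B1
  join B3 pred B5: B5→B4→B3 stop@B1
  join B6 pred B1: · stop@B1
  join B6 pred B4: B4→B3 stop@B1
  join B8 pred B3: B3 stop@B1
  join B8 pred B5: B5→B4→B3 stop@B1
  join B8 pred B6: B6 stop@B1
  join B8 pred B7: B7→B5→B4→B3 stop@B1
  DF(B0)=∅
  DF(B1)=∅
  DF(B2)=∅
  DF(B3)={B3,B6,B8}
  DF(B4)={B3,B6,B8}
  DF(B5)={B3,B8}
  DF(B6)={B8}
  DF(B7)={B8}
  DF(B8)=∅

φ for t: defs {B0,B1,B3,B5,B6}
  DF⁺ = {B3,B6,B8}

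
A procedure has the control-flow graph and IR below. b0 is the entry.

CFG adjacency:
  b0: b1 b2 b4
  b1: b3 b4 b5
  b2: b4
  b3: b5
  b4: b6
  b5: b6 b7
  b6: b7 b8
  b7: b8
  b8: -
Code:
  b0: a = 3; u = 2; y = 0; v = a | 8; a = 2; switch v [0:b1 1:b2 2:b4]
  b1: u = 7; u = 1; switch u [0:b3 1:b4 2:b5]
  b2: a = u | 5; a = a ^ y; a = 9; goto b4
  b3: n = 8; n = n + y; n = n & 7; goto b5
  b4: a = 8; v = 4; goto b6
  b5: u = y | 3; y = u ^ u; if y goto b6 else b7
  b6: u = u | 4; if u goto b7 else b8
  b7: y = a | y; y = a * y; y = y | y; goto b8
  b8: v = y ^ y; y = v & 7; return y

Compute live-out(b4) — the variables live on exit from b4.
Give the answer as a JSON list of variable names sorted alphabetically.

Answer: ["a", "u", "y"]

Derivation:
def/use:
  b0: {a,u,v,y} / ∅
  b1: {u} / ∅
  b2: {a} / {u,y}
  b3: {n} / {y}
  b4: {a,v} / ∅
  b5: {u,y} / {y}
  b6: {u} / {u}
  b7: {y} / {a,y}
  b8: {v,y} / {y}

Live sets:
  live b0: ∅→{a,u,y}
  live b1: {a,y}→{a,u,y}
  live b2: {u,y}→{u,y}
  live b3: {a,y}→{a,y}
  live b4: {u,y}→{a,u,y}
  live b5: {a,y}→{a,u,y}
  live b6: {a,u,y}→{a,y}
  live b7: {a,y}→{y}
  live b8: {y}→∅

live-out(b4) = ["a", "u", "y"]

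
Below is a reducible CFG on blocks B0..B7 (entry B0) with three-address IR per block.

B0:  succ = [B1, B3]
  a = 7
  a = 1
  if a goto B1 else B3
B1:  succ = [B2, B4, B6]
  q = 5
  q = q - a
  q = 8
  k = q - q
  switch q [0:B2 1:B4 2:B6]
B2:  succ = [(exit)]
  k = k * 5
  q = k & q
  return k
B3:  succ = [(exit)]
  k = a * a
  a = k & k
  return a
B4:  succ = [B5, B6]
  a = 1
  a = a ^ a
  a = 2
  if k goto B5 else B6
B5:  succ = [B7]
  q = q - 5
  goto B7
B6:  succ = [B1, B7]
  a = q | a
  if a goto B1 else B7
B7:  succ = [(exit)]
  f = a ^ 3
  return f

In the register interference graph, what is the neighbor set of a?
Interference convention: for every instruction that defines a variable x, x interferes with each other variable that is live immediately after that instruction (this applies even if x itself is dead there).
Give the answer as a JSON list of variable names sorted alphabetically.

Per-block:
  B0 def {a} use ∅
  B1 def {k,q} use {a}
  B2 def {k,q} use {k,q}
  B3 def {a,k} use {a}
  B4 def {a} use {k}
  B5 def {q} use {q}
  B6 def {a} use {a,q}
  B7 def {f} use {a}

Liveness:
  live B0: ∅→{a}
  live B1: {a}→{a,k,q}
  live B2: {k,q}→∅
  live B3: {a}→∅
  live B4: {k,q}→{a,q}
  live B5: {a,q}→{a}
  live B6: {a,q}→{a}
  live B7: {a}→∅

Interfere edges:
  a: {k,q}
  f: ∅
  k: {a,q}
  q: {a,k}

N(a) = ["k", "q"]

Answer: ["k", "q"]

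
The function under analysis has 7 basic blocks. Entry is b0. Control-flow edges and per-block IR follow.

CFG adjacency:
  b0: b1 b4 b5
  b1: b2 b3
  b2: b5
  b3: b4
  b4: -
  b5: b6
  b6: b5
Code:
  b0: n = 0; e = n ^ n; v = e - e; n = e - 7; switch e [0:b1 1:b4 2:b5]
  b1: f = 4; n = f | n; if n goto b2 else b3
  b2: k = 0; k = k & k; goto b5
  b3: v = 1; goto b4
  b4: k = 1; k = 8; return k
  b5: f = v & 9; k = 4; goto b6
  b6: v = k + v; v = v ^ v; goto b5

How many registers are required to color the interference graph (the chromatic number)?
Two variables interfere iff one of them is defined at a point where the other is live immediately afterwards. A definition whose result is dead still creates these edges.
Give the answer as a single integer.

Per-block:
  b0 def {e,n,v} use ∅
  b1 def {f,n} use {n}
  b2 def {k} use ∅
  b3 def {v} use ∅
  b4 def {k} use ∅
  b5 def {f,k} use {v}
  b6 def {v} use {k,v}

Liveness:
  b0: in=∅ out={n,v}
  b1: in={n,v} out={v}
  b2: in={v} out={v}
  b3: in=∅ out=∅
  b4: in=∅ out=∅
  b5: in={v} out={k,v}
  b6: in={k,v} out={v}

Conflict graph:
  e↔{n,v}
  f↔{n,v}
  k↔{v}
  n↔{e,f,v}
  v↔{e,f,k,n}

Chromatic number:
  lower bound: {e,n,v} mutually conflict ⇒ χ ≥ 3
  3-colouring: R0={v}  R1={k,n}  R2={e,f}
  χ = 3

Answer: 3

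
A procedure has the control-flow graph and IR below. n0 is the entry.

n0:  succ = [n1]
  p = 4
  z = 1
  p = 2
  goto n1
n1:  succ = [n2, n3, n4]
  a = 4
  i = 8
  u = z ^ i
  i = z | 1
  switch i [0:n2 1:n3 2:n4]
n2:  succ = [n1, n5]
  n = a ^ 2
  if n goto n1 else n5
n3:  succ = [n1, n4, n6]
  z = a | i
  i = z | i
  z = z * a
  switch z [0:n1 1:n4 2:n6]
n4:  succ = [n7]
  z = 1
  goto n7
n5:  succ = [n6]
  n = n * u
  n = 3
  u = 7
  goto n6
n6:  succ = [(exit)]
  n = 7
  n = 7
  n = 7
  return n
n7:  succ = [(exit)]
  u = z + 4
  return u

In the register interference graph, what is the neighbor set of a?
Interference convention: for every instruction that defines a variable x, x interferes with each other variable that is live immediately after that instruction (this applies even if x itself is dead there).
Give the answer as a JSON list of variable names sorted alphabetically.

Answer: ["i", "u", "z"]

Derivation:
def/use:
  n0: def={p,z} ue=∅
  n1: def={a,i,u} ue={z}
  n2: def={n} ue={a}
  n3: def={i,z} ue={a,i}
  n4: def={z} ue=∅
  n5: def={n,u} ue={n,u}
  n6: def={n} ue=∅
  n7: def={u} ue={z}

Live sets:
  n0 li=∅ lo={z}
  n1 li={z} lo={a,i,u,z}
  n2 li={a,u,z} lo={n,u,z}
  n3 li={a,i} lo={z}
  n4 li=∅ lo={z}
  n5 li={n,u} lo=∅
  n6 li=∅ lo=∅
  n7 li={z} lo=∅

Interference:
  a↔{i,u,z}
  i↔{a,u,z}
  n↔{u,z}
  p↔{z}
  u↔{a,i,n,z}
  z↔{a,i,n,p,u}

N(a) = ["i", "u", "z"]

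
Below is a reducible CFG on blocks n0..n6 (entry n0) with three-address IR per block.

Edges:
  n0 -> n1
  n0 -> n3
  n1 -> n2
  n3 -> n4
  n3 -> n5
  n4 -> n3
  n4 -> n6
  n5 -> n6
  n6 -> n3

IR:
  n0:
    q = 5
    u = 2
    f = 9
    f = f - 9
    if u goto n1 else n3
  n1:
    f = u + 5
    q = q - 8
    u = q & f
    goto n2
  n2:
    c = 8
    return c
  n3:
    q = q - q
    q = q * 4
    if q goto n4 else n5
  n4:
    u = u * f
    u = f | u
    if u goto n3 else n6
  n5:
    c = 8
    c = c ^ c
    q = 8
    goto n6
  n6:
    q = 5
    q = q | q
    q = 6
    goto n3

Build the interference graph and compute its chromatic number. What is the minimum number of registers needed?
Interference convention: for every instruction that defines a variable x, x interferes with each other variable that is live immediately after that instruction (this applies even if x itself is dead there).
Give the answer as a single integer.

def/use:
  n0 def {f,q,u} use ∅
  n1 def {f,q,u} use {q,u}
  n2 def {c} use ∅
  n3 def {q} use {q}
  n4 def {u} use {f,u}
  n5 def {c,q} use ∅
  n6 def {q} use ∅

Backward fixpoint:
  n0 li=∅ lo={f,q,u}
  n1 li={q,u} lo=∅
  n2 li=∅ lo=∅
  n3 li={f,q,u} lo={f,q,u}
  n4 li={f,q,u} lo={f,q,u}
  n5 li={f,u} lo={f,u}
  n6 li={f,u} lo={f,q,u}

Interfere edges:
  c — {f,u}
  f — {c,q,u}
  q — {f,u}
  u — {c,f,q}

Colouring:
  clique {c,f,u} ⇒ need ≥ 3
  3-colouring: r0={f}  r1={u}  r2={c,q}
  χ = 3

Answer: 3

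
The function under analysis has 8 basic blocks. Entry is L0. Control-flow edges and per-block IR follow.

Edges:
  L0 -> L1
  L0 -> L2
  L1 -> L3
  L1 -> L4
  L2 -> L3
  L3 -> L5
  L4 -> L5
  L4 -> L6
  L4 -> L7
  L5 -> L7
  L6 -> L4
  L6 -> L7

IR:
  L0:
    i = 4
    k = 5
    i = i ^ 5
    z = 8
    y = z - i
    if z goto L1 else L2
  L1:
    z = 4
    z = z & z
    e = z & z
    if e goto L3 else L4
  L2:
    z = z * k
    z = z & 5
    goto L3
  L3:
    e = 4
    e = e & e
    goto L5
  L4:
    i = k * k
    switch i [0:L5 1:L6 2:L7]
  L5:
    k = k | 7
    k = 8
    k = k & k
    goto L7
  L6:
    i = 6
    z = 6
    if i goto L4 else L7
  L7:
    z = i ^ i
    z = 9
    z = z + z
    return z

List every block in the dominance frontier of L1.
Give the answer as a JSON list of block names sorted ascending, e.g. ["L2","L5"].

Answer: ["L3", "L5", "L7"]

Working:
idom tree: L1←L0 L2←L0 L3←L0 L4←L1 L5←L0 L6←L4 L7←L0
Dom at joins:
  L3: preds {L1,L2}: {L0,L1} ∩ {L0,L2} = {L0}; idom=L0
  L4: preds {L1,L6}: {L0,L1} ∩ {L0,L1,L4,L6} = {L0,L1}; idom=L1
  L5: preds {L3,L4}: {L0,L3} ∩ {L0,L1,L4} = {L0}; idom=L0
  L7: preds {L4,L5,L6}: {L0,L1,L4} ∩ {L0,L5} ∩ {L0,L1,L4,L6} = {L0}; idom=L0

DF derivation:
  join L3 pred L1: L1 stop@L0
  join L3 pred L2: L2 stop@L0
  join L4 pred L1: · stop@L1
  join L4 pred L6: L6→L4 stop@L1
  join L5 pred L3: L3 stop@L0
  join L5 pred L4: L4→L1 stop@L0
  join L7 pred L4: L4→L1 stop@L0
  join L7 pred L5: L5 stop@L0
  join L7 pred L6: L6→L4→L1 stop@L0
  DF(L0)=∅
  DF(L1)={L3,L5,L7}
  DF(L2)={L3}
  DF(L3)={L5}
  DF(L4)={L4,L5,L7}
  DF(L5)={L7}
  DF(L6)={L4,L7}
  DF(L7)=∅

DF(L1) = ["L3", "L5", "L7"]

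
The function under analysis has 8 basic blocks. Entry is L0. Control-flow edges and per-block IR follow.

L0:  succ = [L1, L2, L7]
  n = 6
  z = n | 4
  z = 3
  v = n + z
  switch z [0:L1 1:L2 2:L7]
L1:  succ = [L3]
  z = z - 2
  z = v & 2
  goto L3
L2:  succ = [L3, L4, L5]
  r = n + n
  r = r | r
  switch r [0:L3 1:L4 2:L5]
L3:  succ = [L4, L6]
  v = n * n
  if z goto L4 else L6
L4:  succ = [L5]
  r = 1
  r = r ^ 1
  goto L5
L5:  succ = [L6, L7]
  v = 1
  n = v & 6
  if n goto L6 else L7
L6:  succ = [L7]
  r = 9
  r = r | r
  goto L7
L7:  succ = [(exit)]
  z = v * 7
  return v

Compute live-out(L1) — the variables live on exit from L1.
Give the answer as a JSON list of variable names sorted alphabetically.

Answer: ["n", "z"]

Derivation:
def/use:
  L0: def={n,v,z} ue=∅
  L1: def={z} ue={v,z}
  L2: def={r} ue={n}
  L3: def={v} ue={n,z}
  L4: def={r} ue=∅
  L5: def={n,v} ue=∅
  L6: def={r} ue=∅
  L7: def={z} ue={v}

Live sets:
  L0: in=∅ out={n,v,z}
  L1: in={n,v,z} out={n,z}
  L2: in={n,z} out={n,z}
  L3: in={n,z} out={v}
  L4: in=∅ out=∅
  L5: in=∅ out={v}
  L6: in={v} out={v}
  L7: in={v} out=∅

live-out(L1) = ["n", "z"]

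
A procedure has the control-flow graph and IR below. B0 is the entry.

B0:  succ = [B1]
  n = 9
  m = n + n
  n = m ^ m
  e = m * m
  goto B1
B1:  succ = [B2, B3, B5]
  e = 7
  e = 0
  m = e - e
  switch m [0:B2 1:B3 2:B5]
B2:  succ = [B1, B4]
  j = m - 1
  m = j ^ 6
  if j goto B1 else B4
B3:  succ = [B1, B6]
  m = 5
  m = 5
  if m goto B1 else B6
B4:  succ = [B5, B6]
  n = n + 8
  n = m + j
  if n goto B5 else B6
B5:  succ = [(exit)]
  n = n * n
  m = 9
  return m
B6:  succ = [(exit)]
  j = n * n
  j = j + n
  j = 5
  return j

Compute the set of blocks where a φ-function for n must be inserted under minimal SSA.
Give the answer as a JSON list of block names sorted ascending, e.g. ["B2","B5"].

Answer: ["B5", "B6"]

Analysis:
idom tree: B1←B0 B2←B1 B3←B1 B4←B2 B5←B1 B6←B1
Join-block Dom:
  B1: preds {B0,B2,B3}: {B0} ∩ {B0,B1,B2} ∩ {B0,B1,B3} = {B0}; idom=B0
  B5: preds {B1,B4}: {B0,B1} ∩ {B0,B1,B2,B4} = {B0,B1}; idom=B1
  B6: preds {B3,B4}: {B0,B1,B3} ∩ {B0,B1,B2,B4} = {B0,B1}; idom=B1

DF walk-up:
  B1←B0: walk · to B0
  B1←B2: walk B2→B1 to B0
  B1←B3: walk B3→B1 to B0
  B5←B1: walk · to B1
  B5←B4: walk B4→B2 to B1
  B6←B3: walk B3 to B1
  B6←B4: walk B4→B2 to B1
  DF(B0)=∅
  DF(B1)={B1}
  DF(B2)={B1,B5,B6}
  DF(B3)={B1,B6}
  DF(B4)={B5,B6}
  DF(B5)=∅
  DF(B6)=∅

φ for n: defs {B0,B4,B5}
  DF⁺ = {B5,B6}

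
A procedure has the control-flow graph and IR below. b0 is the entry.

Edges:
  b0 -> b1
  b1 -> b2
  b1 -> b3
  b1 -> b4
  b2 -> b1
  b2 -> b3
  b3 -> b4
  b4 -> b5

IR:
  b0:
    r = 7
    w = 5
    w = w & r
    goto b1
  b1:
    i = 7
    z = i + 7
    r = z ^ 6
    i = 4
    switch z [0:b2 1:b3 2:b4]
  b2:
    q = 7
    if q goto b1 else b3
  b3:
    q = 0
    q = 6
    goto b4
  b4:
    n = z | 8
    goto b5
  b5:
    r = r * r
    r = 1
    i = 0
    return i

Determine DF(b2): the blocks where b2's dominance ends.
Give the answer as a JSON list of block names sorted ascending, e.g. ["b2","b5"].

Answer: ["b1", "b3"]

Analysis:
idom tree: b1←b0 b2←b1 b3←b1 b4←b1 b5←b4
Dom∩ at merges:
  b1: preds {b0,b2}: {b0} ∩ {b0,b1,b2} = {b0}; idom=b0
  b3: preds {b1,b2}: {b0,b1} ∩ {b0,b1,b2} = {b0,b1}; idom=b1
  b4: preds {b1,b3}: {b0,b1} ∩ {b0,b1,b3} = {b0,b1}; idom=b1

DF derivation:
  join b1 pred b0: · stop@b0
  join b1 pred b2: b2→b1 stop@b0
  join b3 pred b1: · stop@b1
  join b3 pred b2: b2 stop@b1
  join b4 pred b1: · stop@b1
  join b4 pred b3: b3 stop@b1
  b0 → ∅
  b1 → {b1}
  b2 → {b1,b3}
  b3 → {b4}
  b4 → ∅
  b5 → ∅

DF(b2) = ["b1", "b3"]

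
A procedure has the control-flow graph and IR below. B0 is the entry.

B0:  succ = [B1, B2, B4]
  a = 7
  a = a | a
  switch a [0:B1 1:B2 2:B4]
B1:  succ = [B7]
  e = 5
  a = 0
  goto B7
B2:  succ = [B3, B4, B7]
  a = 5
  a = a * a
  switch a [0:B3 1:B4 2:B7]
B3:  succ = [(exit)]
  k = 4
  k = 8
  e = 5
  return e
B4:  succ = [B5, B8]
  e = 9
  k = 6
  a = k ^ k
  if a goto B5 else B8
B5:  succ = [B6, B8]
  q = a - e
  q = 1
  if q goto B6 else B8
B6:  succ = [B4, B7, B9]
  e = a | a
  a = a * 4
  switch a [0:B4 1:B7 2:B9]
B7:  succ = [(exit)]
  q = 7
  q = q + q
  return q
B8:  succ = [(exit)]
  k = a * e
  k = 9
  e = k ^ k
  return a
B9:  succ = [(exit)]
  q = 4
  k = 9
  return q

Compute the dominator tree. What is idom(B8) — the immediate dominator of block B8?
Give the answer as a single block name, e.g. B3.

idom tree: B1←B0 B2←B0 B3←B2 B4←B0 B5←B4 B6←B5 B7←B0 B8←B4 B9←B6
Dom at joins:
  B4: preds {B0,B2,B6}: {B0} ∩ {B0,B2} ∩ {B0,B4,B5,B6} = {B0}; idom=B0
  B7: preds {B1,B2,B6}: {B0,B1} ∩ {B0,B2} ∩ {B0,B4,B5,B6} = {B0}; idom=B0
  B8: preds {B4,B5}: {B0,B4} ∩ {B0,B4,B5} = {B0,B4}; idom=B4

idom(B8) = B4

Answer: B4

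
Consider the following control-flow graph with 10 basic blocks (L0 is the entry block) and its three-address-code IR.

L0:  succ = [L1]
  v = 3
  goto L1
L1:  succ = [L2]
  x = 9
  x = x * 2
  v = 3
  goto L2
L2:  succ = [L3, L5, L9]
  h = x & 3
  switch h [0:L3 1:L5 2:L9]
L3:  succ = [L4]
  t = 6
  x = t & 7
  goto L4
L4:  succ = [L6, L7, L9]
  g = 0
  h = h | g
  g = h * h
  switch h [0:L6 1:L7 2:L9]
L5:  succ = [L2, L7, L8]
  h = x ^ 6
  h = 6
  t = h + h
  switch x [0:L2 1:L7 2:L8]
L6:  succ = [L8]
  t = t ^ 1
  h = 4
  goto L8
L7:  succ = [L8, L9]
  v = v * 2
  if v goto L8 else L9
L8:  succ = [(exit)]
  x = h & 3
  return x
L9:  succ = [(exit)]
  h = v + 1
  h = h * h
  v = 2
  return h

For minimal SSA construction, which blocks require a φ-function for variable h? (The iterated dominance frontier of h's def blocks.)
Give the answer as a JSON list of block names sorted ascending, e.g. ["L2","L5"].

idom tree: L1←L0 L2←L1 L3←L2 L4←L3 L5←L2 L6←L4 L7←L2 L8←L2 L9←L2
Join-block Dom:
  L2: preds {L1,L5}: {L0,L1} ∩ {L0,L1,L2,L5} = {L0,L1}; idom=L1
  L7: preds {L4,L5}: {L0,L1,L2,L3,L4} ∩ {L0,L1,L2,L5} = {L0,L1,L2}; idom=L2
  L8: preds {L5,L6,L7}: {L0,L1,L2,L5} ∩ {L0,L1,L2,L3,L4,L6} ∩ {L0,L1,L2,L7} = {L0,L1,L2}; idom=L2
  L9: preds {L2,L4,L7}: {L0,L1,L2} ∩ {L0,L1,L2,L3,L4} ∩ {L0,L1,L2,L7} = {L0,L1,L2}; idom=L2

DF walk-up:
  L2←L1: walk · to L1
  L2←L5: walk L5→L2 to L1
  L7←L4: walk L4→L3 to L2
  L7←L5: walk L5 to L2
  L8←L5: walk L5 to L2
  L8←L6: walk L6→L4→L3 to L2
  L8←L7: walk L7 to L2
  L9←L2: walk · to L2
  L9←L4: walk L4→L3 to L2
  L9←L7: walk L7 to L2
  L0 → ∅
  L1 → ∅
  L2 → {L2}
  L3 → {L7,L8,L9}
  L4 → {L7,L8,L9}
  L5 → {L2,L7,L8}
  L6 → {L8}
  L7 → {L8,L9}
  L8 → ∅
  L9 → ∅

φ for h: defs {L2,L4,L5,L6,L9}
  DF⁺ = {L2,L7,L8,L9}

Answer: ["L2", "L7", "L8", "L9"]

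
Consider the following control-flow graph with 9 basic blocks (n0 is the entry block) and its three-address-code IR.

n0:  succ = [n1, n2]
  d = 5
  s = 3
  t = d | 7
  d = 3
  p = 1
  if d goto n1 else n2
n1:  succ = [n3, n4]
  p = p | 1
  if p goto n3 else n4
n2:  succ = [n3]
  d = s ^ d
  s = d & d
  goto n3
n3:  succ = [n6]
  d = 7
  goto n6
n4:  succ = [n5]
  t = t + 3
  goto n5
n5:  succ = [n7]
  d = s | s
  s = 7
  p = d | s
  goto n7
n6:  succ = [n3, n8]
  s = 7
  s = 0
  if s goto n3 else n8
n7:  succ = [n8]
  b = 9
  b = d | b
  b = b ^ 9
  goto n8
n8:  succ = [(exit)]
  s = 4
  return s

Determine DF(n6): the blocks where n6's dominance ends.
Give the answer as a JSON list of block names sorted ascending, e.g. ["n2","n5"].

Answer: ["n3", "n8"]

Working:
idom tree: n1←n0 n2←n0 n3←n0 n4←n1 n5←n4 n6←n3 n7←n5 n8←n0
Join-block Dom:
  n3: preds {n1,n2,n6}: {n0,n1} ∩ {n0,n2} ∩ {n0,n3,n6} = {n0}; idom=n0
  n8: preds {n6,n7}: {n0,n3,n6} ∩ {n0,n1,n4,n5,n7} = {n0}; idom=n0

DF walk-up:
  join n3 pred n1: n1 stop@n0
  join n3 pred n2: n2 stop@n0
  join n3 pred n6: n6→n3 stop@n0
  join n8 pred n6: n6→n3 stop@n0
  join n8 pred n7: n7→n5→n4→n1 stop@n0
  DF(n0)=∅
  DF(n1)={n3,n8}
  DF(n2)={n3}
  DF(n3)={n3,n8}
  DF(n4)={n8}
  DF(n5)={n8}
  DF(n6)={n3,n8}
  DF(n7)={n8}
  DF(n8)=∅

DF(n6) = ["n3", "n8"]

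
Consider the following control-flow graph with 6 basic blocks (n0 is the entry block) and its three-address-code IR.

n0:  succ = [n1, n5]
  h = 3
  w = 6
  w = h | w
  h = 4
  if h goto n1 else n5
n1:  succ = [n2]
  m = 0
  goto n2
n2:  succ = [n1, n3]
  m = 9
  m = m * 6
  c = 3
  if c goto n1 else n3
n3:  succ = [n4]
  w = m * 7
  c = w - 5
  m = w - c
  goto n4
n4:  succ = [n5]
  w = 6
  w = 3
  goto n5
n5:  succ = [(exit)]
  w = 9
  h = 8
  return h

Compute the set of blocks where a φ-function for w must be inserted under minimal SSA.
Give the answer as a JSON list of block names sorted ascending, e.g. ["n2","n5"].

idom tree: n1←n0 n2←n1 n3←n2 n4←n3 n5←n0
Join-block Dom:
  n1: preds {n0,n2}: {n0} ∩ {n0,n1,n2} = {n0}; idom=n0
  n5: preds {n0,n4}: {n0} ∩ {n0,n1,n2,n3,n4} = {n0}; idom=n0

DF walk-up:
  join n1 pred n0: · stop@n0
  join n1 pred n2: n2→n1 stop@n0
  join n5 pred n0: · stop@n0
  join n5 pred n4: n4→n3→n2→n1 stop@n0
  n0: DF=∅
  n1: DF={n1,n5}
  n2: DF={n1,n5}
  n3: DF={n5}
  n4: DF={n5}
  n5: DF=∅

φ for w: defs {n0,n3,n4,n5}
  DF⁺ = {n5}

Answer: ["n5"]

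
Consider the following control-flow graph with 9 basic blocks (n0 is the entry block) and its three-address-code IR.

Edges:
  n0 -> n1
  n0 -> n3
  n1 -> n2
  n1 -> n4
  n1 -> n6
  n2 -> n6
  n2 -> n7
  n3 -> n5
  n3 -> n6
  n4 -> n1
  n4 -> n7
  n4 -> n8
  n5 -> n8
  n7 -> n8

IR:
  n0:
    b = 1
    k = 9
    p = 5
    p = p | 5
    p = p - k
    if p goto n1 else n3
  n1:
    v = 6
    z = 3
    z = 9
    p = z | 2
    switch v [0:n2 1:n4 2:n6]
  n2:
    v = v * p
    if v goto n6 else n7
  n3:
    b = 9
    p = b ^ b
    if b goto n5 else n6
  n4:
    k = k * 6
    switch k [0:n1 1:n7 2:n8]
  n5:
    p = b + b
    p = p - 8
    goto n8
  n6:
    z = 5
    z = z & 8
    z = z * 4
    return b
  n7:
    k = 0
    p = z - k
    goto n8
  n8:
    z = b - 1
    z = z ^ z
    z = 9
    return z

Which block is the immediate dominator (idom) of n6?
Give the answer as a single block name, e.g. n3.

idom tree: n1←n0 n2←n1 n3←n0 n4←n1 n5←n3 n6←n0 n7←n1 n8←n0
Dom∩ at merges:
  n1: preds {n0,n4}: {n0} ∩ {n0,n1,n4} = {n0}; idom=n0
  n6: preds {n1,n2,n3}: {n0,n1} ∩ {n0,n1,n2} ∩ {n0,n3} = {n0}; idom=n0
  n7: preds {n2,n4}: {n0,n1,n2} ∩ {n0,n1,n4} = {n0,n1}; idom=n1
  n8: preds {n4,n5,n7}: {n0,n1,n4} ∩ {n0,n3,n5} ∩ {n0,n1,n7} = {n0}; idom=n0

idom(n6) = n0

Answer: n0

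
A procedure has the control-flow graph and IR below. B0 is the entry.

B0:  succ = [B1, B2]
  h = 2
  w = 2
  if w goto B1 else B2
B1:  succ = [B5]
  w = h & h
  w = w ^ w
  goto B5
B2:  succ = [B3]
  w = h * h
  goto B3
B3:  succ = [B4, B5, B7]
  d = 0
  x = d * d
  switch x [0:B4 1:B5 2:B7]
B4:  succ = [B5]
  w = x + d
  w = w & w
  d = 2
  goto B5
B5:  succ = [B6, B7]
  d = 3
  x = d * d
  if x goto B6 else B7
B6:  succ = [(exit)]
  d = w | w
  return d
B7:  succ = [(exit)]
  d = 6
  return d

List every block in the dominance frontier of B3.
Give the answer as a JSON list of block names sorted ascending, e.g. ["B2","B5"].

idom tree: B1←B0 B2←B0 B3←B2 B4←B3 B5←B0 B6←B5 B7←B0
Dom∩ at merges:
  B5: preds {B1,B3,B4}: {B0,B1} ∩ {B0,B2,B3} ∩ {B0,B2,B3,B4} = {B0}; idom=B0
  B7: preds {B3,B5}: {B0,B2,B3} ∩ {B0,B5} = {B0}; idom=B0

Frontier:
  join B5 pred B1: B1 stop@B0
  join B5 pred B3: B3→B2 stop@B0
  join B5 pred B4: B4→B3→B2 stop@B0
  join B7 pred B3: B3→B2 stop@B0
  join B7 pred B5: B5 stop@B0
  B0 → ∅
  B1 → {B5}
  B2 → {B5,B7}
  B3 → {B5,B7}
  B4 → {B5}
  B5 → {B7}
  B6 → ∅
  B7 → ∅

DF(B3) = ["B5", "B7"]

Answer: ["B5", "B7"]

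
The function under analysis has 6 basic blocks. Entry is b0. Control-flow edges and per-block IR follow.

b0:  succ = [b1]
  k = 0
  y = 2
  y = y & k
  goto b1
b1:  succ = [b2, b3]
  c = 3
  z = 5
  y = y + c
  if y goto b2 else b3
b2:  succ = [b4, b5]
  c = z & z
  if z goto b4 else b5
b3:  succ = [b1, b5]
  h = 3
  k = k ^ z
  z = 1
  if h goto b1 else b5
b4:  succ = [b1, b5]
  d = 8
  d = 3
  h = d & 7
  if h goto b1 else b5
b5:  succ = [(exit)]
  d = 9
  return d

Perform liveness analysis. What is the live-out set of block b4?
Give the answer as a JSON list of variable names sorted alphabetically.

Per-block:
  b0 def {k,y} use ∅
  b1 def {c,y,z} use {y}
  b2 def {c} use {z}
  b3 def {h,k,z} use {k,z}
  b4 def {d,h} use ∅
  b5 def {d} use ∅

Liveness:
  b0: in=∅ out={k,y}
  b1: in={k,y} out={k,y,z}
  b2: in={k,y,z} out={k,y}
  b3: in={k,y,z} out={k,y}
  b4: in={k,y} out={k,y}
  b5: in=∅ out=∅

live-out(b4) = ["k", "y"]

Answer: ["k", "y"]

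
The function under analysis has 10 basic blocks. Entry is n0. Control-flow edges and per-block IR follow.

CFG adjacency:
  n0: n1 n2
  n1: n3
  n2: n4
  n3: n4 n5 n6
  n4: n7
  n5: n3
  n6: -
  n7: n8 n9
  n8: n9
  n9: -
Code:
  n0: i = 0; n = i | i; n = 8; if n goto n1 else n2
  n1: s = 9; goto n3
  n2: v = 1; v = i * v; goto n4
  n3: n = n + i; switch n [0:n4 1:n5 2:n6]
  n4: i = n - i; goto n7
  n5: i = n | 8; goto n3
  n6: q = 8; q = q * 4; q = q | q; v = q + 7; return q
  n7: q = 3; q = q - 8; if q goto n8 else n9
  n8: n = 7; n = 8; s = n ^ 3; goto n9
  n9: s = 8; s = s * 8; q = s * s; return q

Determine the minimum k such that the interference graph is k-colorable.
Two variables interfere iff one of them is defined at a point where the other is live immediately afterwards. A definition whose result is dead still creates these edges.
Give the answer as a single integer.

Answer: 3

Analysis:
Per-block:
  n0: {i,n} / ∅
  n1: {s} / ∅
  n2: {v} / {i}
  n3: {n} / {i,n}
  n4: {i} / {i,n}
  n5: {i} / {n}
  n6: {q,v} / ∅
  n7: {q} / ∅
  n8: {n,s} / ∅
  n9: {q,s} / ∅

Live sets:
  live n0: ∅→{i,n}
  live n1: {i,n}→{i,n}
  live n2: {i,n}→{i,n}
  live n3: {i,n}→{i,n}
  live n4: {i,n}→∅
  live n5: {n}→{i,n}
  live n6: ∅→∅
  live n7: ∅→∅
  live n8: ∅→∅
  live n9: ∅→∅

Interfere edges:
  i — {n,s,v}
  n — {i,s,v}
  q — {v}
  s — {i,n}
  v — {i,n,q}

Colouring:
  {i,n,s} pairwise interfere (3-clique) ⇒ χ ≥ 3
  assign i→c0 n→c1 q→c0 s→c2 v→c2 — no edge inside a register ⇒ χ ≤ 3
  χ = 3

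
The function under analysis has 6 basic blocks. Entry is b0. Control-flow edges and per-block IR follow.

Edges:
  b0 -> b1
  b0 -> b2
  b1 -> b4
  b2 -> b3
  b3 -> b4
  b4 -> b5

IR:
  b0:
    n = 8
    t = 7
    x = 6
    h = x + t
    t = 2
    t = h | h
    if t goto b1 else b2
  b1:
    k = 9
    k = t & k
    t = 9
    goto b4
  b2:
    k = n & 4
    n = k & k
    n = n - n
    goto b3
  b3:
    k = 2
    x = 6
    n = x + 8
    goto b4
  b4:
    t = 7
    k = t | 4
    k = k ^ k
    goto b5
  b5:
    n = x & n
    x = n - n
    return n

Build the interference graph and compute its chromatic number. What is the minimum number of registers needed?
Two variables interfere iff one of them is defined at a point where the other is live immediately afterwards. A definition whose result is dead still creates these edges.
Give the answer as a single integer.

Answer: 4

Analysis:
Per-block:
  b0: def={h,n,t,x} ue=∅
  b1: def={k,t} ue={t}
  b2: def={k,n} ue={n}
  b3: def={k,n,x} ue=∅
  b4: def={k,t} ue=∅
  b5: def={n,x} ue={n,x}

Liveness:
  b0 li=∅ lo={n,t,x}
  b1 li={n,t,x} lo={n,x}
  b2 li={n} lo=∅
  b3 li=∅ lo={n,x}
  b4 li={n,x} lo={n,x}
  b5 li={n,x} lo=∅

Interfere edges:
  h: {n,t,x}
  k: {n,t,x}
  n: {h,k,t,x}
  t: {h,k,n,x}
  x: {h,k,n,t}

Registers:
  {h,n,t,x} pairwise interfere (4-clique) ⇒ χ ≥ 4
  assign h→R3 k→R3 n→R0 t→R1 x→R2 — no edge inside a register ⇒ χ ≤ 4
  χ = 4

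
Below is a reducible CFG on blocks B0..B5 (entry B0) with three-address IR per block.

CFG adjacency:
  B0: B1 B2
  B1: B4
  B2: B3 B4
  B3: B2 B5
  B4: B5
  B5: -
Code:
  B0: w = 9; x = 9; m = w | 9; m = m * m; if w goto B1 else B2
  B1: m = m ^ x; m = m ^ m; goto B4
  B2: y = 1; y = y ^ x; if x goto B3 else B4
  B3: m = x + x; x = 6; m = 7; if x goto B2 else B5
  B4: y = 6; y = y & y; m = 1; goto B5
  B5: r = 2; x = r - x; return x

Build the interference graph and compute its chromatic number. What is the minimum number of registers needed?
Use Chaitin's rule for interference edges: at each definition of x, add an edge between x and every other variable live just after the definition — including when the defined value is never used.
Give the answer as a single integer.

Block summaries:
  B0 def {m,w,x} use ∅
  B1 def {m} use {m,x}
  B2 def {y} use {x}
  B3 def {m,x} use {x}
  B4 def {m,y} use ∅
  B5 def {r,x} use {x}

Backward fixpoint:
  B0: in=∅ out={m,x}
  B1: in={m,x} out={x}
  B2: in={x} out={x}
  B3: in={x} out={x}
  B4: in={x} out={x}
  B5: in={x} out=∅

Conflict graph:
  m↔{w,x}
  r↔{x}
  w↔{m,x}
  x↔{m,r,w,y}
  y↔{x}

Colouring:
  clique {m,w,x} ⇒ need ≥ 3
  assign m→r1 r→r1 w→r2 x→r0 y→r1 — no edge inside a register ⇒ χ ≤ 3
  χ = 3

Answer: 3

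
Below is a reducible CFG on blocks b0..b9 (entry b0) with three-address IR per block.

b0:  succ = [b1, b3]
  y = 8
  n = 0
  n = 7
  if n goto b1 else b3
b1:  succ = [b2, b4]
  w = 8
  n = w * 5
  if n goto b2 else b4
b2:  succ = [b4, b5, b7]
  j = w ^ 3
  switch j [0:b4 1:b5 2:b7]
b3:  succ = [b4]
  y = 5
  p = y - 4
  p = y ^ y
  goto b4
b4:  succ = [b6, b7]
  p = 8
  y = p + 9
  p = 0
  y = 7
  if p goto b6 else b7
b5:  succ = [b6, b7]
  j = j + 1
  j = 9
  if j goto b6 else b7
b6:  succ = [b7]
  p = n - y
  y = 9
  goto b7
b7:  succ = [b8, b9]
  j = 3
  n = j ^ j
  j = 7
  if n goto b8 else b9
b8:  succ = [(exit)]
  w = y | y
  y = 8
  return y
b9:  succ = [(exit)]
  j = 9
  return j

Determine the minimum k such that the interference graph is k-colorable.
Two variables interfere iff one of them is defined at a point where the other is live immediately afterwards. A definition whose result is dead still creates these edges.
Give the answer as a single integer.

Answer: 3

Analysis:
Per-block:
  b0: {n,y} / ∅
  b1: {n,w} / ∅
  b2: {j} / {w}
  b3: {p,y} / ∅
  b4: {p,y} / ∅
  b5: {j} / {j}
  b6: {p,y} / {n,y}
  b7: {j,n} / ∅
  b8: {w,y} / {y}
  b9: {j} / ∅

Liveness:
  b0 li=∅ lo={n,y}
  b1 li={y} lo={n,w,y}
  b2 li={n,w,y} lo={j,n,y}
  b3 li={n} lo={n}
  b4 li={n} lo={n,y}
  b5 li={j,n,y} lo={n,y}
  b6 li={n,y} lo={y}
  b7 li={y} lo={y}
  b8 li={y} lo=∅
  b9 li=∅ lo=∅

Conflict graph:
  j: {n,y}
  n: {j,p,w,y}
  p: {n,y}
  w: {n,y}
  y: {j,n,p,w}

Colouring:
  clique {j,n,y} ⇒ need ≥ 3
  assign j→R2 n→R0 p→R2 w→R2 y→R1 — no edge inside a register ⇒ χ ≤ 3
  χ = 3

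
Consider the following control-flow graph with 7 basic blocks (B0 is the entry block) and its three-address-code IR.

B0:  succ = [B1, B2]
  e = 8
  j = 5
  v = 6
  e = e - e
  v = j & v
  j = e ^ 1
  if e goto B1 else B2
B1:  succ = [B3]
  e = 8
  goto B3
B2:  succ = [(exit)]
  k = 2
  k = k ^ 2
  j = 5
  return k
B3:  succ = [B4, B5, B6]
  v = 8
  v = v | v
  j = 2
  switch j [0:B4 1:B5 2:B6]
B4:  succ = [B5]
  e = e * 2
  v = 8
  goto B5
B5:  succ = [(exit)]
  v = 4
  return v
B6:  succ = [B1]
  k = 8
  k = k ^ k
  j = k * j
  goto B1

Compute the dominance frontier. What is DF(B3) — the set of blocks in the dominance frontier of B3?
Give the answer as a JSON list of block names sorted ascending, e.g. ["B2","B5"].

Answer: ["B1"]

Derivation:
idom tree: B1←B0 B2←B0 B3←B1 B4←B3 B5←B3 B6←B3
Dom at joins:
  B1: preds {B0,B6}: {B0} ∩ {B0,B1,B3,B6} = {B0}; idom=B0
  B5: preds {B3,B4}: {B0,B1,B3} ∩ {B0,B1,B3,B4} = {B0,B1,B3}; idom=B3

DF derivation:
  B1←B0: walk · to B0
  B1←B6: walk B6→B3→B1 to B0
  B5←B3: walk · to B3
  B5←B4: walk B4 to B3
  B0 → ∅
  B1 → {B1}
  B2 → ∅
  B3 → {B1}
  B4 → {B5}
  B5 → ∅
  B6 → {B1}

DF(B3) = ["B1"]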